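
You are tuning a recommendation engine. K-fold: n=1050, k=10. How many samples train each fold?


Fold size = 1050/10 = 105
Training per fold = 1050 - 105 = 945

945


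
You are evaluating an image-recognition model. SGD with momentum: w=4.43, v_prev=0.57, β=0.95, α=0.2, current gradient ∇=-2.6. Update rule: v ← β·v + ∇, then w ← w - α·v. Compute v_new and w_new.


v_new = 0.95·0.57 - 2.6 = 0.5415 - 2.6 = -2.0585
w_new = 4.43 - 0.2·-2.0585 = 4.43 + 0.4117 = 4.8417

v_new=-2.0585, w_new=4.8417


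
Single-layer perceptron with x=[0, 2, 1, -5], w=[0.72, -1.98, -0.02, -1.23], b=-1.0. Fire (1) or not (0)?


z = (0)·(0.72) + (2)·(-1.98) + (1)·(-0.02) + (-5)·(-1.23) - 1.0
  = 1.17
step(z) = 1 (z≥0)

1


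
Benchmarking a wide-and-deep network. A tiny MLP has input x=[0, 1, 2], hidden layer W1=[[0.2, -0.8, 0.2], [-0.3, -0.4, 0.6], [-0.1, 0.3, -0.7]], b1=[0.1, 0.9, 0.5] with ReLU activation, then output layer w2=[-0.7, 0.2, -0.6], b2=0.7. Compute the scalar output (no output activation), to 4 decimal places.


z1[0] = (0.2)·(0) + (-0.8)·(1) + (0.2)·(2) + 0.1 = -0.3
z1[1] = (-0.3)·(0) + (-0.4)·(1) + (0.6)·(2) + 0.9 = 1.7
z1[2] = (-0.1)·(0) + (0.3)·(1) + (-0.7)·(2) + 0.5 = -0.6
h = ReLU(z1) = [0.0, 1.7, 0.0]
output = (-0.7)·(0.0) + (0.2)·(1.7) + (-0.6)·(0.0) + 0.7 = 1.04

1.04


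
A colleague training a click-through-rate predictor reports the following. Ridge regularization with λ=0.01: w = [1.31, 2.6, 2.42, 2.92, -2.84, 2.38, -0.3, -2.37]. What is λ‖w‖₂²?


‖w‖₂² = (1.31)² + (2.6)² + (2.42)² + (2.92)² + (-2.84)² + (2.38)² + (-0.3)² + (-2.37)²
     = 1.7161 + 6.76 + 5.8564 + 8.5264 + 8.0656 + 5.6644 + 0.09 + 5.6169
     = 42.2958
λ·‖w‖₂² = 0.01·42.2958 = 0.422958

0.422958


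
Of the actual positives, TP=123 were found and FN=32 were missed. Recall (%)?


Recall = TP/(TP+FN)
= 123/(123+32)
= 123/155 = 79.35%

79.35%


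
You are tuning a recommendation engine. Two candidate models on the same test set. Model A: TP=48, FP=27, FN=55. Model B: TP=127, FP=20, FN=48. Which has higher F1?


Model A: P=48/75=0.64, R=48/103=0.466, F1=2PR/(P+R)=2TP/(2TP+FP+FN)=96/178=0.5393
Model B: P=127/147=0.8639, R=127/175=0.7257, F1=2PR/(P+R)=2TP/(2TP+FP+FN)=254/322=0.7888
0.5393 < 0.7888 → Model B

Model B


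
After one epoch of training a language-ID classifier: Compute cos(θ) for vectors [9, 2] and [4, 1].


A·B = 9·4 + 2·1 = 38
‖A‖ = √85 = 9.2195, ‖B‖ = √17 = 4.1231
cos = 38/(√85·√17) = 38/√1445 = 0.9997

0.9997


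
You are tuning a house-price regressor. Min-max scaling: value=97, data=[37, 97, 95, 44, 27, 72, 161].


min=27, max=161
(97-27)/(161-27) = 70/134 = 0.5224

0.5224


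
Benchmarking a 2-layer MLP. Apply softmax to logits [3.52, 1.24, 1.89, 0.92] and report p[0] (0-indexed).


Exponentials: e^3.52=33.7844, e^1.24=3.4556, e^1.89=6.6194, e^0.92=2.5093
Sum = 46.3687
Softmax = [0.7286, 0.0745, 0.1428, 0.0541]
p[0] = 33.7844/46.3687 = 0.7286

0.7286


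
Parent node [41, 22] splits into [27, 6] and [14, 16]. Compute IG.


Parent = [41, 22], H_parent = 0.9334
H_left = 0.684 (n=33), H_right = 0.9968 (n=30)
H_children = (33/63)·0.684 + (30/63)·0.9968 = 0.833
IG = 0.9334 - 0.833 = 0.1004

0.1004


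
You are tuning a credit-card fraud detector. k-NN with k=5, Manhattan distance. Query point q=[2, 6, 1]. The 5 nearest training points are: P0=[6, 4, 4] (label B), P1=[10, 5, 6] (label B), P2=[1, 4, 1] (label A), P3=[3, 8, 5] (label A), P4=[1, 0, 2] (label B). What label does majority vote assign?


d(q,P0) = 9  (label B)
d(q,P1) = 14  (label B)
d(q,P2) = 3  (label A)
d(q,P3) = 7  (label A)
d(q,P4) = 8  (label B)
Votes: A=2, B=3
Majority → B

B


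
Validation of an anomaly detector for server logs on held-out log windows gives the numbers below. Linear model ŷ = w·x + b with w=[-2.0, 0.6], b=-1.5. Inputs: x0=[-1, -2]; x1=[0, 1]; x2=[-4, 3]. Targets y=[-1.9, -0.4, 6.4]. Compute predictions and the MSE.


ŷ0 = (-2.0)·(-1) + (0.6)·(-2) - 1.5 = -0.7
ŷ1 = (-2.0)·(0) + (0.6)·(1) - 1.5 = -0.9
ŷ2 = (-2.0)·(-4) + (0.6)·(3) - 1.5 = 8.3
errors² = [1.44, 0.25, 3.61]
MSE = 5.3000/3 = 1.7667

1.7667


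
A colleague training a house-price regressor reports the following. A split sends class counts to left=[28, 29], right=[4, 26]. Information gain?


Parent = [32, 55], H_parent = 0.949
H_left = 0.9998 (n=57), H_right = 0.5665 (n=30)
H_children = (57/87)·0.9998 + (30/87)·0.5665 = 0.8504
IG = 0.949 - 0.8504 = 0.0986

0.0986


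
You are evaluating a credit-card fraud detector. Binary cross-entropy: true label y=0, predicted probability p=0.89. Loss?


BCE = -[y·ln(p) + (1-y)·ln(1-p)]
= -0 - 1·ln(1-0.89)
= -ln(0.11) = 2.2073

2.2073


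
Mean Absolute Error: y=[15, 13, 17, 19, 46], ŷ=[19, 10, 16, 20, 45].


Absolute errors: |15-19|=4, |13-10|=3, |17-16|=1, |19-20|=1, |46-45|=1
Sum = 10
MAE = 10/5 = 2

2


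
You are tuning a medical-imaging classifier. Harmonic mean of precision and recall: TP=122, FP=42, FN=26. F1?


Precision = 122/164 = 0.7439
Recall = 122/148 = 0.8243
F1 = 2·P·R/(P+R) = 2·TP/(2·TP+FP+FN) = 244/(244+42+26) = 244/312 = 0.7821

0.7821


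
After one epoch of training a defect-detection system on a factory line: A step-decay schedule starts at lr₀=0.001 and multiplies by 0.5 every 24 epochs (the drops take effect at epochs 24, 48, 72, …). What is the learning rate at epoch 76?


n_drops = ⌊76/24⌋ = 3
lr = 0.001·0.5^3 = 0.001·0.125 = 0.000125

0.000125


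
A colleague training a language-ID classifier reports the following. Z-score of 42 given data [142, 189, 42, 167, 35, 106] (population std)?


μ = 113.5, σ = 58.7445
z = (42 - 113.5)/58.7445 = -1.2171

-1.2171


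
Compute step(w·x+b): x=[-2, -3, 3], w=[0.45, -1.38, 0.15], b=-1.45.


z = (-2)·(0.45) + (-3)·(-1.38) + (3)·(0.15) - 1.45
  = 2.24
step(z) = 1 (z≥0)

1


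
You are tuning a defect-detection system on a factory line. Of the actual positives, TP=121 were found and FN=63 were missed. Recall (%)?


Recall = TP/(TP+FN)
= 121/(121+63)
= 121/184 = 65.76%

65.76%


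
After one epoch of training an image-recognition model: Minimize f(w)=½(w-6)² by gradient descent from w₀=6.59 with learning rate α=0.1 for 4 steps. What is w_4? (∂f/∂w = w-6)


step 1: grad = 6.59-6 = 0.59; w = 6.59 - 0.1·(0.59) = 6.531
step 2: grad = 6.531-6 = 0.531; w = 6.531 - 0.1·(0.531) = 6.4779
step 3: grad = 6.4779-6 = 0.4779; w = 6.4779 - 0.1·(0.4779) = 6.43011
step 4: grad = 6.43011-6 = 0.43011; w = 6.43011 - 0.1·(0.43011) = 6.387099

6.387099


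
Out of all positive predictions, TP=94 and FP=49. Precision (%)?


Precision = TP/(TP+FP)
= 94/(94+49)
= 94/143 = 65.73%

65.73%


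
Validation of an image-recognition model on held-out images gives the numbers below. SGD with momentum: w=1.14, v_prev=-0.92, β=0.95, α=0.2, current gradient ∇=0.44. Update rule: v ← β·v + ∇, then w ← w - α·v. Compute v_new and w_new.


v_new = 0.95·-0.92 + 0.44 = -0.874 + 0.44 = -0.434
w_new = 1.14 - 0.2·-0.434 = 1.14 + 0.0868 = 1.2268

v_new=-0.434, w_new=1.2268


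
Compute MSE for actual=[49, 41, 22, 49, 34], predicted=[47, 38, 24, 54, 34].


Squared errors: (49-47)²=4, (41-38)²=9, (22-24)²=4, (49-54)²=25, (34-34)²=0
Sum = 42
MSE = 42/5 = 42/5

42/5


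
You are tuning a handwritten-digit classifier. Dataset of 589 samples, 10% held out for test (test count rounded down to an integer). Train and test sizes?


Test = ⌊589·10/100⌋ = 58
Train = 589 - 58 = 531

Train: 531, Test: 58


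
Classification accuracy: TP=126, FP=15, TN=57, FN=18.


Accuracy = (TP+TN)/(TP+TN+FP+FN)
= (126+57)/(216)
= 183/216 = 84.72%

84.72%


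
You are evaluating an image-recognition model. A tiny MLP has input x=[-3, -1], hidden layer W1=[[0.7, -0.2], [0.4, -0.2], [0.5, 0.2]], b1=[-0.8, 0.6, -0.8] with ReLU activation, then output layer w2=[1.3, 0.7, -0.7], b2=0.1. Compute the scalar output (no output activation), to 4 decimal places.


z1[0] = (0.7)·(-3) + (-0.2)·(-1) - 0.8 = -2.7
z1[1] = (0.4)·(-3) + (-0.2)·(-1) + 0.6 = -0.4
z1[2] = (0.5)·(-3) + (0.2)·(-1) - 0.8 = -2.5
h = ReLU(z1) = [0.0, 0.0, 0.0]
output = (1.3)·(0.0) + (0.7)·(0.0) + (-0.7)·(0.0) + 0.1 = 0.1

0.1


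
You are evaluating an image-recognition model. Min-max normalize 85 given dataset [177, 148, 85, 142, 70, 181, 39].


min=39, max=181
(85-39)/(181-39) = 46/142 = 0.3239

0.3239


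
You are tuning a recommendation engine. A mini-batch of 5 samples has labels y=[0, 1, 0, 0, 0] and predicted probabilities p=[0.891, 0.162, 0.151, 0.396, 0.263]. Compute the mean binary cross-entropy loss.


L[0] = -ln(1-0.891) = -ln(0.109) = 2.2164
L[1] = -ln(0.162) = 1.8202
L[2] = -ln(1-0.151) = -ln(0.849) = 0.1637
L[3] = -ln(1-0.396) = -ln(0.604) = 0.5042
L[4] = -ln(1-0.263) = -ln(0.737) = 0.3052
mean = (2.2164 + 1.8202 + 0.1637 + 0.5042 + 0.3052)/5 = 1.0019

1.0019


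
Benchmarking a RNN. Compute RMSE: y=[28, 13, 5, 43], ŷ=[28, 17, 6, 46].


MSE = 26/4 = 6.5
RMSE = √(26/4) = 2.5495

2.5495


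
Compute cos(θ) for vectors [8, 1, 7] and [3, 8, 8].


A·B = 8·3 + 1·8 + 7·8 = 88
‖A‖ = √114 = 10.6771, ‖B‖ = √137 = 11.7047
cos = 88/(√114·√137) = 88/√15618 = 0.7042

0.7042


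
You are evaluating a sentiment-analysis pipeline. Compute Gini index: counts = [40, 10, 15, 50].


Probabilities: [40/115, 10/115, 15/115, 50/115] ≈ [0.3478, 0.087, 0.1304, 0.4348]
Σpᵢ² = (1600 + 100 + 225 + 2500)/115² = 4425/13225
Gini = 1 - Σpᵢ² = 1 - 4425/13225 = 0.6654

0.6654


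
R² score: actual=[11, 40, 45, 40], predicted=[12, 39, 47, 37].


ȳ = 34
SS_res = Σ(y-ŷ)² = 15
SS_tot = Σ(y-ȳ)² = 722
R² = 1 - SS_res/SS_tot = 1 - 0.0208 = 0.9792

0.9792


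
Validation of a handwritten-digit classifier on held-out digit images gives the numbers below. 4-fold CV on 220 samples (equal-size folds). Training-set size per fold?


Fold size = 220/4 = 55
Training per fold = 220 - 55 = 165

165


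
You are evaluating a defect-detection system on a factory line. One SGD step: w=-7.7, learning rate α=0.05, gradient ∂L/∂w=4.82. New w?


w_new = w - α·∇
= -7.7 - 0.05·4.82
= -7.7 - 0.241
= -7.941

-7.941


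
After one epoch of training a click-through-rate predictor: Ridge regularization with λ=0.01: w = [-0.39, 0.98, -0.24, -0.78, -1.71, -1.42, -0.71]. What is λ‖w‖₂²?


‖w‖₂² = (-0.39)² + (0.98)² + (-0.24)² + (-0.78)² + (-1.71)² + (-1.42)² + (-0.71)²
     = 0.1521 + 0.9604 + 0.0576 + 0.6084 + 2.9241 + 2.0164 + 0.5041
     = 7.2231
λ·‖w‖₂² = 0.01·7.2231 = 0.072231

0.072231


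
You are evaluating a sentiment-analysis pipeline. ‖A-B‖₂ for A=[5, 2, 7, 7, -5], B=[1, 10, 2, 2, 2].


d = √((5-1)² + (2-10)² + (7-2)² + (7-2)² + (-5-2)²)
  = √(16 + 64 + 25 + 25 + 49)
  = √179 = 13.3791

13.3791


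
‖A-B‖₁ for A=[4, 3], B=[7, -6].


d = |4-7| + |3+ 6|
  = 3 + 9
  = 12

12


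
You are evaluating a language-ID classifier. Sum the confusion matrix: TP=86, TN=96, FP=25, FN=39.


Total = TP + TN + FP + FN
= 86 + 96 + 25 + 39
= 246
(Predicted positive: 111, predicted negative: 135)

246


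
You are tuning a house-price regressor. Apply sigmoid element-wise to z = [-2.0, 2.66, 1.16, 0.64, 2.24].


σ(-2.0) = 1/(1+e^2.0) = 0.1192
σ(2.66) = 1/(1+e^-2.66) = 0.9346
σ(1.16) = 1/(1+e^-1.16) = 0.7613
σ(0.64) = 1/(1+e^-0.64) = 0.6548
σ(2.24) = 1/(1+e^-2.24) = 0.9038
result = [0.1192, 0.9346, 0.7613, 0.6548, 0.9038]

[0.1192, 0.9346, 0.7613, 0.6548, 0.9038]


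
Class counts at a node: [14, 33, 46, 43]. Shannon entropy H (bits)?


Probabilities: [14/136, 33/136, 46/136, 43/136] ≈ [0.1029, 0.2426, 0.3382, 0.3162]
H = -((14/136)·log₂(14/136) + (33/136)·log₂(33/136) + (46/136)·log₂(46/136) + (43/136)·log₂(43/136))
  = 1.8876 bits

1.8876 bits


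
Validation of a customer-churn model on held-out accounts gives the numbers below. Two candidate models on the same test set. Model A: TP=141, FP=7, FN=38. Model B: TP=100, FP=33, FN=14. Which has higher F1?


Model A: P=141/148=0.9527, R=141/179=0.7877, F1=2PR/(P+R)=2TP/(2TP+FP+FN)=282/327=0.8624
Model B: P=100/133=0.7519, R=100/114=0.8772, F1=2PR/(P+R)=2TP/(2TP+FP+FN)=200/247=0.8097
0.8624 > 0.8097 → Model A

Model A


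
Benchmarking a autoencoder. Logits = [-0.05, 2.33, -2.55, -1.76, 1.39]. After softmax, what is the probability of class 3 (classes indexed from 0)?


Exponentials: e^-0.05=0.9512, e^2.33=10.2779, e^-2.55=0.0781, e^-1.76=0.172, e^1.39=4.0149
Sum = 15.4941
Softmax = [0.0614, 0.6633, 0.005, 0.0111, 0.2591]
p[3] = 0.172/15.4941 = 0.0111

0.0111


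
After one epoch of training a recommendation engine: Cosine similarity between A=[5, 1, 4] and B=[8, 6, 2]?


A·B = 5·8 + 1·6 + 4·2 = 54
‖A‖ = √42 = 6.4807, ‖B‖ = √104 = 10.198
cos = 54/(√42·√104) = 54/√4368 = 0.8171

0.8171


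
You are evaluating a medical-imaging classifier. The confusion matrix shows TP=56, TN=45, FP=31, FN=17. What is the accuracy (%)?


Accuracy = (TP+TN)/(TP+TN+FP+FN)
= (56+45)/(149)
= 101/149 = 67.79%

67.79%


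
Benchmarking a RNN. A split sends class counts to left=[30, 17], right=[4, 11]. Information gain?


Parent = [34, 28], H_parent = 0.9932
H_left = 0.9441 (n=47), H_right = 0.8366 (n=15)
H_children = (47/62)·0.9441 + (15/62)·0.8366 = 0.9181
IG = 0.9932 - 0.9181 = 0.0751

0.0751


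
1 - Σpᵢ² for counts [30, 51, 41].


Probabilities: [30/122, 51/122, 41/122] ≈ [0.2459, 0.418, 0.3361]
Σpᵢ² = (900 + 2601 + 1681)/122² = 5182/14884
Gini = 1 - Σpᵢ² = 1 - 5182/14884 = 0.6518

0.6518


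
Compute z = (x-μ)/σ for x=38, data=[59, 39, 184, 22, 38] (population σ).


μ = 68.4, σ = 58.98
z = (38 - 68.4)/58.98 = -0.5154

-0.5154


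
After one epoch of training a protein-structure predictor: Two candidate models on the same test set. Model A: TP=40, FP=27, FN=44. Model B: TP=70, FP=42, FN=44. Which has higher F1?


Model A: P=40/67=0.597, R=40/84=0.4762, F1=2PR/(P+R)=2TP/(2TP+FP+FN)=80/151=0.5298
Model B: P=70/112=0.625, R=70/114=0.614, F1=2PR/(P+R)=2TP/(2TP+FP+FN)=140/226=0.6195
0.5298 < 0.6195 → Model B

Model B


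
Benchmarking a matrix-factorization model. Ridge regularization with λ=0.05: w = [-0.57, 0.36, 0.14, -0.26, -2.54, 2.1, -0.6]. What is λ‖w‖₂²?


‖w‖₂² = (-0.57)² + (0.36)² + (0.14)² + (-0.26)² + (-2.54)² + (2.1)² + (-0.6)²
     = 0.3249 + 0.1296 + 0.0196 + 0.0676 + 6.4516 + 4.41 + 0.36
     = 11.7633
λ·‖w‖₂² = 0.05·11.7633 = 0.588165

0.588165


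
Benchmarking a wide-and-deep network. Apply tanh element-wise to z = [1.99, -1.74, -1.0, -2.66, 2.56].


tanh(1.99) = 0.9633
tanh(-1.74) = -0.9402
tanh(-1.0) = -0.7616
tanh(-2.66) = -0.9903
tanh(2.56) = 0.9881
result = [0.9633, -0.9402, -0.7616, -0.9903, 0.9881]

[0.9633, -0.9402, -0.7616, -0.9903, 0.9881]


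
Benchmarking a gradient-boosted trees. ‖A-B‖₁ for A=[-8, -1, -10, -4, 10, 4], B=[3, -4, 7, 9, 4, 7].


d = |-8-3| + |-1+ 4| + |-10-7| + |-4-9| + |10-4| + |4-7|
  = 11 + 3 + 17 + 13 + 6 + 3
  = 53

53


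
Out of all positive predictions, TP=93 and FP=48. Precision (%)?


Precision = TP/(TP+FP)
= 93/(93+48)
= 93/141 = 65.96%

65.96%


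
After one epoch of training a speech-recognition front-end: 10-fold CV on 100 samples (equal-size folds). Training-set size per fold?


Fold size = 100/10 = 10
Training per fold = 100 - 10 = 90

90


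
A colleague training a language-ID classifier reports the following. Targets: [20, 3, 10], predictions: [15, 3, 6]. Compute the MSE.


Squared errors: (20-15)²=25, (3-3)²=0, (10-6)²=16
Sum = 41
MSE = 41/3 = 41/3

41/3


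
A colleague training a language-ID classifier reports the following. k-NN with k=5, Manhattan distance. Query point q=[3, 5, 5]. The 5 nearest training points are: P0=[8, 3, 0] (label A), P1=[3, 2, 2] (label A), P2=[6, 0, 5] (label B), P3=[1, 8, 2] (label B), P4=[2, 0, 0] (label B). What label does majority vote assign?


d(q,P0) = 12  (label A)
d(q,P1) = 6  (label A)
d(q,P2) = 8  (label B)
d(q,P3) = 8  (label B)
d(q,P4) = 11  (label B)
Votes: A=2, B=3
Majority → B

B


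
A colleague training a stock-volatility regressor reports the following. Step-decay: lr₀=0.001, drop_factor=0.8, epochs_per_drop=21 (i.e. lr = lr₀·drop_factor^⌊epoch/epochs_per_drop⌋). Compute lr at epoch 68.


n_drops = ⌊68/21⌋ = 3
lr = 0.001·0.8^3 = 0.001·0.512 = 0.000512

0.000512


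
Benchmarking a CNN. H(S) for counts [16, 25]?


Probabilities: [16/41, 25/41] ≈ [0.3902, 0.6098]
H = -((16/41)·log₂(16/41) + (25/41)·log₂(25/41))
  = 0.965 bits

0.965 bits


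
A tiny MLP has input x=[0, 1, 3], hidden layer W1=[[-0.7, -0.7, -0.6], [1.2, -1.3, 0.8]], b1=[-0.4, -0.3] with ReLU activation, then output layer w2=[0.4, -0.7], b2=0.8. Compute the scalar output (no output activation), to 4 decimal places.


z1[0] = (-0.7)·(0) + (-0.7)·(1) + (-0.6)·(3) - 0.4 = -2.9
z1[1] = (1.2)·(0) + (-1.3)·(1) + (0.8)·(3) - 0.3 = 0.8
h = ReLU(z1) = [0.0, 0.8]
output = (0.4)·(0.0) + (-0.7)·(0.8) + 0.8 = 0.24

0.24


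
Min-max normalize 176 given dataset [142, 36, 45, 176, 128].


min=36, max=176
(176-36)/(176-36) = 140/140 = 1.0

1.0


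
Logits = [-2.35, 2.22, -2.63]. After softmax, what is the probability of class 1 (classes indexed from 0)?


Exponentials: e^-2.35=0.0954, e^2.22=9.2073, e^-2.63=0.0721
Sum = 9.3748
Softmax = [0.0102, 0.9821, 0.0077]
p[1] = 9.2073/9.3748 = 0.9821

0.9821


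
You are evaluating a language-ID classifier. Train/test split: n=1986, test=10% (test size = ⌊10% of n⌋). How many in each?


Test = ⌊1986·10/100⌋ = 198
Train = 1986 - 198 = 1788

Train: 1788, Test: 198


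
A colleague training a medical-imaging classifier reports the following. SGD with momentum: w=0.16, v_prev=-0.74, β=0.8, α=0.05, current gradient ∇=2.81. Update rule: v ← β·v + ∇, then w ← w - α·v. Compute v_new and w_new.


v_new = 0.8·-0.74 + 2.81 = -0.592 + 2.81 = 2.218
w_new = 0.16 - 0.05·2.218 = 0.16 - 0.1109 = 0.0491

v_new=2.218, w_new=0.0491


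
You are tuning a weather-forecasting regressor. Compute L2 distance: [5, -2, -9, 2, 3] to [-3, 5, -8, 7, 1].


d = √((5+ 3)² + (-2-5)² + (-9+ 8)² + (2-7)² + (3-1)²)
  = √(64 + 49 + 1 + 25 + 4)
  = √143 = 11.9583

11.9583


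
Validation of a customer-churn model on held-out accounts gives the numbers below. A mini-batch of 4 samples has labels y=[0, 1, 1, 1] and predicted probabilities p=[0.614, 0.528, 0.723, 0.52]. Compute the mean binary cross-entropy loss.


L[0] = -ln(1-0.614) = -ln(0.386) = 0.9519
L[1] = -ln(0.528) = 0.6387
L[2] = -ln(0.723) = 0.3243
L[3] = -ln(0.52) = 0.6539
mean = (0.9519 + 0.6387 + 0.3243 + 0.6539)/4 = 0.6422

0.6422


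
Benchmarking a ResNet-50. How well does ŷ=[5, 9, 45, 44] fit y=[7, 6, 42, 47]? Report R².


ȳ = 25.5
SS_res = Σ(y-ŷ)² = 31
SS_tot = Σ(y-ȳ)² = 1457
R² = 1 - SS_res/SS_tot = 1 - 0.0213 = 0.9787

0.9787


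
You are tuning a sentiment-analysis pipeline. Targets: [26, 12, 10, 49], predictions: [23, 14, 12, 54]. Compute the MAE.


Absolute errors: |26-23|=3, |12-14|=2, |10-12|=2, |49-54|=5
Sum = 12
MAE = 12/4 = 3

3


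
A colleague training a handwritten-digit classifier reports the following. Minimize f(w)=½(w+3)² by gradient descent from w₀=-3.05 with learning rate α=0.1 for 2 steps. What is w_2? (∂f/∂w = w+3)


step 1: grad = -3.05+3 = -0.05; w = -3.05 - 0.1·(-0.05) = -3.045
step 2: grad = -3.045+3 = -0.045; w = -3.045 - 0.1·(-0.045) = -3.0405

-3.0405


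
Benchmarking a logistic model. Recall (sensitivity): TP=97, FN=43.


Recall = TP/(TP+FN)
= 97/(97+43)
= 97/140 = 69.29%

69.29%


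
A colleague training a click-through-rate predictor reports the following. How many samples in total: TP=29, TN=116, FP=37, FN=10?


Total = TP + TN + FP + FN
= 29 + 116 + 37 + 10
= 192
(Predicted positive: 66, predicted negative: 126)

192


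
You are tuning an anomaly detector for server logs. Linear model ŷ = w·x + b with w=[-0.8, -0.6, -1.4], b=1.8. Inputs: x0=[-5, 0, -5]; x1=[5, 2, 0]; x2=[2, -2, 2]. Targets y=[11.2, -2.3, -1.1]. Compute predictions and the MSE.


ŷ0 = (-0.8)·(-5) + (-0.6)·(0) + (-1.4)·(-5) + 1.8 = 12.8
ŷ1 = (-0.8)·(5) + (-0.6)·(2) + (-1.4)·(0) + 1.8 = -3.4
ŷ2 = (-0.8)·(2) + (-0.6)·(-2) + (-1.4)·(2) + 1.8 = -1.4
errors² = [2.56, 1.21, 0.09]
MSE = 3.8600/3 = 1.2867

1.2867


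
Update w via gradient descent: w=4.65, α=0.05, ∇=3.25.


w_new = w - α·∇
= 4.65 - 0.05·3.25
= 4.65 - 0.1625
= 4.4875

4.4875


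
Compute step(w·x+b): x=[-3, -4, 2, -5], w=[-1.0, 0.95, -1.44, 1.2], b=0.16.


z = (-3)·(-1.0) + (-4)·(0.95) + (2)·(-1.44) + (-5)·(1.2) + 0.16
  = -9.52
step(z) = 0 (z<0)

0


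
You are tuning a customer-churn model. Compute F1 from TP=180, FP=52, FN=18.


Precision = 180/232 = 0.7759
Recall = 180/198 = 0.9091
F1 = 2·P·R/(P+R) = 2·TP/(2·TP+FP+FN) = 360/(360+52+18) = 360/430 = 0.8372

0.8372


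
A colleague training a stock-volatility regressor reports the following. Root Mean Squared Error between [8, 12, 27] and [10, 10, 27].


MSE = 8/3 = 2.6667
RMSE = √(8/3) = 1.633

1.633


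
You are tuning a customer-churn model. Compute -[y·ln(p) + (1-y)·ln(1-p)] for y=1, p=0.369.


BCE = -[y·ln(p) + (1-y)·ln(1-p)]
= -1·ln(0.369) - 0
= -ln(0.369) = 0.997

0.997


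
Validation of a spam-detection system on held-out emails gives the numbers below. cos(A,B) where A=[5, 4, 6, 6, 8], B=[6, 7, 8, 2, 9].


A·B = 5·6 + 4·7 + 6·8 + 6·2 + 8·9 = 190
‖A‖ = √177 = 13.3041, ‖B‖ = √234 = 15.2971
cos = 190/(√177·√234) = 190/√41418 = 0.9336

0.9336


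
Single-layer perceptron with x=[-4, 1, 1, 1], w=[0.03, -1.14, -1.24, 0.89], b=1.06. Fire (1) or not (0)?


z = (-4)·(0.03) + (1)·(-1.14) + (1)·(-1.24) + (1)·(0.89) + 1.06
  = -0.55
step(z) = 0 (z<0)

0


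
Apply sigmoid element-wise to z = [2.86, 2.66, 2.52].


σ(2.86) = 1/(1+e^-2.86) = 0.9458
σ(2.66) = 1/(1+e^-2.66) = 0.9346
σ(2.52) = 1/(1+e^-2.52) = 0.9255
result = [0.9458, 0.9346, 0.9255]

[0.9458, 0.9346, 0.9255]


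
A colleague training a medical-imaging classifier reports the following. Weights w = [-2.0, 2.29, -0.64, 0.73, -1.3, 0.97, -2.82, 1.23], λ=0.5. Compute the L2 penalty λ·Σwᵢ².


‖w‖₂² = (-2.0)² + (2.29)² + (-0.64)² + (0.73)² + (-1.3)² + (0.97)² + (-2.82)² + (1.23)²
     = 4 + 5.2441 + 0.4096 + 0.5329 + 1.69 + 0.9409 + 7.9524 + 1.5129
     = 22.2828
λ·‖w‖₂² = 0.5·22.2828 = 11.1414

11.1414


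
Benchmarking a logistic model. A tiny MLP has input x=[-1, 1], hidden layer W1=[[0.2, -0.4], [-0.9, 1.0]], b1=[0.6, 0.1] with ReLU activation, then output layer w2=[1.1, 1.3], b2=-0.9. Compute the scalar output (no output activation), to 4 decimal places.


z1[0] = (0.2)·(-1) + (-0.4)·(1) + 0.6 = 0.0
z1[1] = (-0.9)·(-1) + (1.0)·(1) + 0.1 = 2.0
h = ReLU(z1) = [0.0, 2.0]
output = (1.1)·(0.0) + (1.3)·(2.0) - 0.9 = 1.7

1.7


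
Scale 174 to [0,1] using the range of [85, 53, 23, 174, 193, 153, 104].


min=23, max=193
(174-23)/(193-23) = 151/170 = 0.8882

0.8882


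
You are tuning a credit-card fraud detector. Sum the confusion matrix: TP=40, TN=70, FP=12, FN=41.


Total = TP + TN + FP + FN
= 40 + 70 + 12 + 41
= 163
(Predicted positive: 52, predicted negative: 111)

163


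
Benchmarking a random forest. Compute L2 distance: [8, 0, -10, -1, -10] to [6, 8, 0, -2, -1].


d = √((8-6)² + (0-8)² + (-10-0)² + (-1+ 2)² + (-10+ 1)²)
  = √(4 + 64 + 100 + 1 + 81)
  = √250 = 15.8114

15.8114


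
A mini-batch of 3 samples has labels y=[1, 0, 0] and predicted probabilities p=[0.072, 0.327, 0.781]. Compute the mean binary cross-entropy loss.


L[0] = -ln(0.072) = 2.6311
L[1] = -ln(1-0.327) = -ln(0.673) = 0.396
L[2] = -ln(1-0.781) = -ln(0.219) = 1.5187
mean = (2.6311 + 0.396 + 1.5187)/3 = 1.5153

1.5153


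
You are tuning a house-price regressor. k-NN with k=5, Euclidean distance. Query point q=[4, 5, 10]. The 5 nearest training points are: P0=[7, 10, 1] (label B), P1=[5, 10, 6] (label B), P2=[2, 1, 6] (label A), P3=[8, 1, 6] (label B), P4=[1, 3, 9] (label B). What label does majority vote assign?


d(q,P0) = 10.7238  (label B)
d(q,P1) = 6.4807  (label B)
d(q,P2) = 6.0  (label A)
d(q,P3) = 6.9282  (label B)
d(q,P4) = 3.7417  (label B)
Votes: A=1, B=4
Majority → B

B


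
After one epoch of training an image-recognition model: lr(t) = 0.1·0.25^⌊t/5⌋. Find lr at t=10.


n_drops = ⌊10/5⌋ = 2
lr = 0.1·0.25^2 = 0.1·0.0625 = 0.00625

0.00625


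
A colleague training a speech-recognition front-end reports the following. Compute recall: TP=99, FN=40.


Recall = TP/(TP+FN)
= 99/(99+40)
= 99/139 = 71.22%

71.22%


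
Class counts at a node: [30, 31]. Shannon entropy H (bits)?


Probabilities: [30/61, 31/61] ≈ [0.4918, 0.5082]
H = -((30/61)·log₂(30/61) + (31/61)·log₂(31/61))
  = 0.9998 bits

0.9998 bits


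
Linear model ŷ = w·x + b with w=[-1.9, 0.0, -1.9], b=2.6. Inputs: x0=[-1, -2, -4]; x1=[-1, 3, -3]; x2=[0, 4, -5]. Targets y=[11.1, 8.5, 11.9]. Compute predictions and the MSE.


ŷ0 = (-1.9)·(-1) + (0.0)·(-2) + (-1.9)·(-4) + 2.6 = 12.1
ŷ1 = (-1.9)·(-1) + (0.0)·(3) + (-1.9)·(-3) + 2.6 = 10.2
ŷ2 = (-1.9)·(0) + (0.0)·(4) + (-1.9)·(-5) + 2.6 = 12.1
errors² = [1.0, 2.89, 0.04]
MSE = 3.9300/3 = 1.31

1.31


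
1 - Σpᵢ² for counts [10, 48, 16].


Probabilities: [10/74, 48/74, 16/74] ≈ [0.1351, 0.6486, 0.2162]
Σpᵢ² = (100 + 2304 + 256)/74² = 2660/5476
Gini = 1 - Σpᵢ² = 1 - 2660/5476 = 0.5142

0.5142


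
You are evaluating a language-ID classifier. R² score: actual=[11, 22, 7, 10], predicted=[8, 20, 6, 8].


ȳ = 12.5
SS_res = Σ(y-ŷ)² = 18
SS_tot = Σ(y-ȳ)² = 129
R² = 1 - SS_res/SS_tot = 1 - 0.1395 = 0.8605

0.8605


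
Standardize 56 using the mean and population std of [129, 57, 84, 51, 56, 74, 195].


μ = 92.2857, σ = 48.6495
z = (56 - 92.2857)/48.6495 = -0.7459

-0.7459


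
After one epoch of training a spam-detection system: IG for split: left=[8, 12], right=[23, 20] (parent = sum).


Parent = [31, 32], H_parent = 0.9998
H_left = 0.971 (n=20), H_right = 0.9965 (n=43)
H_children = (20/63)·0.971 + (43/63)·0.9965 = 0.9884
IG = 0.9998 - 0.9884 = 0.0114

0.0114


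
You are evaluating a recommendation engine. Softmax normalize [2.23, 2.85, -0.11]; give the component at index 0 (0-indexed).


Exponentials: e^2.23=9.2999, e^2.85=17.2878, e^-0.11=0.8958
Sum = 27.4835
Softmax = [0.3384, 0.629, 0.0326]
p[0] = 9.2999/27.4835 = 0.3384

0.3384


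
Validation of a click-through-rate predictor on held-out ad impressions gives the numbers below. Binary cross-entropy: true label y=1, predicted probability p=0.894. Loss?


BCE = -[y·ln(p) + (1-y)·ln(1-p)]
= -1·ln(0.894) - 0
= -ln(0.894) = 0.112

0.112


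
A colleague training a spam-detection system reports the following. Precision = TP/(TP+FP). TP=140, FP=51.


Precision = TP/(TP+FP)
= 140/(140+51)
= 140/191 = 73.3%

73.3%


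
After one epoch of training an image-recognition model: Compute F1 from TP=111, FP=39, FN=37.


Precision = 111/150 = 0.74
Recall = 111/148 = 0.75
F1 = 2·P·R/(P+R) = 2·TP/(2·TP+FP+FN) = 222/(222+39+37) = 222/298 = 0.745

0.745


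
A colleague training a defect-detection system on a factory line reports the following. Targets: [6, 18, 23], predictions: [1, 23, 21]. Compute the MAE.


Absolute errors: |6-1|=5, |18-23|=5, |23-21|=2
Sum = 12
MAE = 12/3 = 4

4


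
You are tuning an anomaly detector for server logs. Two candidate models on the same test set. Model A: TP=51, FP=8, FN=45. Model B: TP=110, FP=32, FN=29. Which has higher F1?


Model A: P=51/59=0.8644, R=51/96=0.5312, F1=2PR/(P+R)=2TP/(2TP+FP+FN)=102/155=0.6581
Model B: P=110/142=0.7746, R=110/139=0.7914, F1=2PR/(P+R)=2TP/(2TP+FP+FN)=220/281=0.7829
0.6581 < 0.7829 → Model B

Model B


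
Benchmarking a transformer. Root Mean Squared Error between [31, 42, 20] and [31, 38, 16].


MSE = 32/3 = 10.6667
RMSE = √(32/3) = 3.266

3.266


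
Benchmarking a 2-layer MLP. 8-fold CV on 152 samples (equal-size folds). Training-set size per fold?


Fold size = 152/8 = 19
Training per fold = 152 - 19 = 133

133


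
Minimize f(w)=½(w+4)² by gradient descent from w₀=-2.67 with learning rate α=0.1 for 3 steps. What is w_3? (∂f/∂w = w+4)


step 1: grad = -2.67+4 = 1.33; w = -2.67 - 0.1·(1.33) = -2.803
step 2: grad = -2.803+4 = 1.197; w = -2.803 - 0.1·(1.197) = -2.9227
step 3: grad = -2.9227+4 = 1.0773; w = -2.9227 - 0.1·(1.0773) = -3.03043

-3.03043


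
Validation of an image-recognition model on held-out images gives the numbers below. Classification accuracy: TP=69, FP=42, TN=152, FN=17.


Accuracy = (TP+TN)/(TP+TN+FP+FN)
= (69+152)/(280)
= 221/280 = 78.93%

78.93%


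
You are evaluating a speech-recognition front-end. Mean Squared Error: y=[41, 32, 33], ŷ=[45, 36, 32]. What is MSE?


Squared errors: (41-45)²=16, (32-36)²=16, (33-32)²=1
Sum = 33
MSE = 33/3 = 11

11


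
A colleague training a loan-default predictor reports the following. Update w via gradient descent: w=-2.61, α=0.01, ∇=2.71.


w_new = w - α·∇
= -2.61 - 0.01·2.71
= -2.61 - 0.0271
= -2.6371

-2.6371


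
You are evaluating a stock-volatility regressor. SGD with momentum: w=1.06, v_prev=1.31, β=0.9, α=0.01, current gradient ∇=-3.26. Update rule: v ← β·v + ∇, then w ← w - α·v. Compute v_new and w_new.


v_new = 0.9·1.31 - 3.26 = 1.179 - 3.26 = -2.081
w_new = 1.06 - 0.01·-2.081 = 1.06 + 0.02081 = 1.08081

v_new=-2.081, w_new=1.08081


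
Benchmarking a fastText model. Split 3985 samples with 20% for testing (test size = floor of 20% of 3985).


Test = ⌊3985·20/100⌋ = 797
Train = 3985 - 797 = 3188

Train: 3188, Test: 797


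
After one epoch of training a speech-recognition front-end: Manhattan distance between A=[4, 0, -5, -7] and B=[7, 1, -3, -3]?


d = |4-7| + |0-1| + |-5+ 3| + |-7+ 3|
  = 3 + 1 + 2 + 4
  = 10

10


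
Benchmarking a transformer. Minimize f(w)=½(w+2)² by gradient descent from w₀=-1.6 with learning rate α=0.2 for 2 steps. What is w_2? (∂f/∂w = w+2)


step 1: grad = -1.6+2 = 0.4; w = -1.6 - 0.2·(0.4) = -1.68
step 2: grad = -1.68+2 = 0.32; w = -1.68 - 0.2·(0.32) = -1.744

-1.744


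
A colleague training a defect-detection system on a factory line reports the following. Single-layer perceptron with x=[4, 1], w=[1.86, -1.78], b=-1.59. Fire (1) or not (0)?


z = (4)·(1.86) + (1)·(-1.78) - 1.59
  = 4.07
step(z) = 1 (z≥0)

1


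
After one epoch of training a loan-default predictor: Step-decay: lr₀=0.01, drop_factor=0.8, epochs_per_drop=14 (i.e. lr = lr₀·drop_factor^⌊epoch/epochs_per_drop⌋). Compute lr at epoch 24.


n_drops = ⌊24/14⌋ = 1
lr = 0.01·0.8^1 = 0.01·0.8 = 0.008

0.008


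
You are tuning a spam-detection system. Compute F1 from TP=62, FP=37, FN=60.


Precision = 62/99 = 0.6263
Recall = 62/122 = 0.5082
F1 = 2·P·R/(P+R) = 2·TP/(2·TP+FP+FN) = 124/(124+37+60) = 124/221 = 0.5611

0.5611


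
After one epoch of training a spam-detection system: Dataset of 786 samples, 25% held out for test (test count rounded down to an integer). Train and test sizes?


Test = ⌊786·25/100⌋ = 196
Train = 786 - 196 = 590

Train: 590, Test: 196


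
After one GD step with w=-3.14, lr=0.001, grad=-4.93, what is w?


w_new = w - α·∇
= -3.14 - 0.001·-4.93
= -3.14 + 0.00493
= -3.13507

-3.13507


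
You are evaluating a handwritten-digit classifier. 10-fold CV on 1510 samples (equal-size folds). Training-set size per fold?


Fold size = 1510/10 = 151
Training per fold = 1510 - 151 = 1359

1359


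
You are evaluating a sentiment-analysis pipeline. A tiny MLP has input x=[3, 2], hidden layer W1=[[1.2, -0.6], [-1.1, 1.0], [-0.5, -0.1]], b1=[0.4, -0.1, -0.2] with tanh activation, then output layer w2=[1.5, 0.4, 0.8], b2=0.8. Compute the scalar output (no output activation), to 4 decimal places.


z1[0] = (1.2)·(3) + (-0.6)·(2) + 0.4 = 2.8
z1[1] = (-1.1)·(3) + (1.0)·(2) - 0.1 = -1.4
z1[2] = (-0.5)·(3) + (-0.1)·(2) - 0.2 = -1.9
h = tanh(z1) = [0.9926, -0.8854, -0.9562]
output = (1.5)·(0.9926) + (0.4)·(-0.8854) + (0.8)·(-0.9562) + 0.8 = 1.1698

1.1698


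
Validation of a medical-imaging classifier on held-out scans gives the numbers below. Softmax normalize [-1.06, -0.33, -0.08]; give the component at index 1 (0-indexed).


Exponentials: e^-1.06=0.3465, e^-0.33=0.7189, e^-0.08=0.9231
Sum = 1.9885
Softmax = [0.1742, 0.3615, 0.4642]
p[1] = 0.7189/1.9885 = 0.3615

0.3615


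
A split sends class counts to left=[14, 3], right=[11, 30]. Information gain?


Parent = [25, 33], H_parent = 0.9862
H_left = 0.6723 (n=17), H_right = 0.839 (n=41)
H_children = (17/58)·0.6723 + (41/58)·0.839 = 0.7901
IG = 0.9862 - 0.7901 = 0.1961

0.1961


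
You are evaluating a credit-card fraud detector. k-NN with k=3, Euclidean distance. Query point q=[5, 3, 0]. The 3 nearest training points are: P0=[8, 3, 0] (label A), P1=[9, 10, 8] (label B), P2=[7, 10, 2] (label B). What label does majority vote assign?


d(q,P0) = 3.0  (label A)
d(q,P1) = 11.3578  (label B)
d(q,P2) = 7.5498  (label B)
Votes: A=1, B=2
Majority → B

B


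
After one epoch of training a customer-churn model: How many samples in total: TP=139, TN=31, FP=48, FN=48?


Total = TP + TN + FP + FN
= 139 + 31 + 48 + 48
= 266
(Predicted positive: 187, predicted negative: 79)

266


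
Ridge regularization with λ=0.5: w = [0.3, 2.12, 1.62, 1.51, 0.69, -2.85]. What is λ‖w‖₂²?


‖w‖₂² = (0.3)² + (2.12)² + (1.62)² + (1.51)² + (0.69)² + (-2.85)²
     = 0.09 + 4.4944 + 2.6244 + 2.2801 + 0.4761 + 8.1225
     = 18.0875
λ·‖w‖₂² = 0.5·18.0875 = 9.04375

9.04375


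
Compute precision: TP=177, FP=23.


Precision = TP/(TP+FP)
= 177/(177+23)
= 177/200 = 88.5%

88.5%


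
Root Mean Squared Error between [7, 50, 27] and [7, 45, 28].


MSE = 26/3 = 8.6667
RMSE = √(26/3) = 2.9439

2.9439


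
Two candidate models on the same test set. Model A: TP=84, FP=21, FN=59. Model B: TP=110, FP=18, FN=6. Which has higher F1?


Model A: P=84/105=0.8, R=84/143=0.5874, F1=2PR/(P+R)=2TP/(2TP+FP+FN)=168/248=0.6774
Model B: P=110/128=0.8594, R=110/116=0.9483, F1=2PR/(P+R)=2TP/(2TP+FP+FN)=220/244=0.9016
0.6774 < 0.9016 → Model B

Model B


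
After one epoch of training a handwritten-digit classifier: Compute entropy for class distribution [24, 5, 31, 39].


Probabilities: [24/99, 5/99, 31/99, 39/99] ≈ [0.2424, 0.0505, 0.3131, 0.3939]
H = -((24/99)·log₂(24/99) + (5/99)·log₂(5/99) + (31/99)·log₂(31/99) + (39/99)·log₂(39/99))
  = 1.7671 bits

1.7671 bits


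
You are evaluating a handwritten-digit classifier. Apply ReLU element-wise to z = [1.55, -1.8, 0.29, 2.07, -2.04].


ReLU(1.55) = max(0, 1.55) = 1.55
ReLU(-1.8) = max(0, -1.8) = 0.0
ReLU(0.29) = max(0, 0.29) = 0.29
ReLU(2.07) = max(0, 2.07) = 2.07
ReLU(-2.04) = max(0, -2.04) = 0.0
result = [1.55, 0.0, 0.29, 2.07, 0.0]

[1.55, 0.0, 0.29, 2.07, 0.0]


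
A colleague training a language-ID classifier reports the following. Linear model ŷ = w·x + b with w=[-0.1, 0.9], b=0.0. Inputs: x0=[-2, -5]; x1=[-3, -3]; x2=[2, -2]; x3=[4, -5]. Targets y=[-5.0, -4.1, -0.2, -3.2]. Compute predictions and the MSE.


ŷ0 = (-0.1)·(-2) + (0.9)·(-5) + 0.0 = -4.3
ŷ1 = (-0.1)·(-3) + (0.9)·(-3) + 0.0 = -2.4
ŷ2 = (-0.1)·(2) + (0.9)·(-2) + 0.0 = -2.0
ŷ3 = (-0.1)·(4) + (0.9)·(-5) + 0.0 = -4.9
errors² = [0.49, 2.89, 3.24, 2.89]
MSE = 9.5100/4 = 2.3775

2.3775


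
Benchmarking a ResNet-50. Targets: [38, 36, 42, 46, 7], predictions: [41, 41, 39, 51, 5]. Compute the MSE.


Squared errors: (38-41)²=9, (36-41)²=25, (42-39)²=9, (46-51)²=25, (7-5)²=4
Sum = 72
MSE = 72/5 = 72/5

72/5


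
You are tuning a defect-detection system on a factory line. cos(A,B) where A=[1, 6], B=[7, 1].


A·B = 1·7 + 6·1 = 13
‖A‖ = √37 = 6.0828, ‖B‖ = √50 = 7.0711
cos = 13/(√37·√50) = 13/√1850 = 0.3022

0.3022


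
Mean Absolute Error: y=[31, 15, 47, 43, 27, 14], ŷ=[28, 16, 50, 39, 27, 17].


Absolute errors: |31-28|=3, |15-16|=1, |47-50|=3, |43-39|=4, |27-27|=0, |14-17|=3
Sum = 14
MAE = 14/6 = 7/3

7/3


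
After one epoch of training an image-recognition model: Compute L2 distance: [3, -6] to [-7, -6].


d = √((3+ 7)² + (-6+ 6)²)
  = √(100 + 0)
  = √100 = 10.0

10.0


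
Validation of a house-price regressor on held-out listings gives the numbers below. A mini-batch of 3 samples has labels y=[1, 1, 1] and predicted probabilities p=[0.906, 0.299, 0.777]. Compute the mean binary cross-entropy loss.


L[0] = -ln(0.906) = 0.0987
L[1] = -ln(0.299) = 1.2073
L[2] = -ln(0.777) = 0.2523
mean = (0.0987 + 1.2073 + 0.2523)/3 = 0.5194

0.5194


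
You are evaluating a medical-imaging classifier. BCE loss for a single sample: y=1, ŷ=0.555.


BCE = -[y·ln(p) + (1-y)·ln(1-p)]
= -1·ln(0.555) - 0
= -ln(0.555) = 0.5888

0.5888


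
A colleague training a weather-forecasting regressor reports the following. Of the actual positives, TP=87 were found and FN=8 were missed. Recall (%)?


Recall = TP/(TP+FN)
= 87/(87+8)
= 87/95 = 91.58%

91.58%


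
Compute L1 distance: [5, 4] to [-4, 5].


d = |5+ 4| + |4-5|
  = 9 + 1
  = 10

10


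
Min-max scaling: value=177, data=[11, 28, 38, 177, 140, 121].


min=11, max=177
(177-11)/(177-11) = 166/166 = 1.0

1.0


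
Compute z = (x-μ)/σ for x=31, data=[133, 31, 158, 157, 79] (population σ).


μ = 111.6, σ = 49.4595
z = (31 - 111.6)/49.4595 = -1.6296

-1.6296


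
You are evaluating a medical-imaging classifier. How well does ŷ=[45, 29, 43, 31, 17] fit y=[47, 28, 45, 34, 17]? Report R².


ȳ = 34.2
SS_res = Σ(y-ŷ)² = 18
SS_tot = Σ(y-ȳ)² = 614.8
R² = 1 - SS_res/SS_tot = 1 - 0.0293 = 0.9707

0.9707


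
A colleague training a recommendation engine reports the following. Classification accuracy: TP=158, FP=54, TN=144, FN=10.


Accuracy = (TP+TN)/(TP+TN+FP+FN)
= (158+144)/(366)
= 302/366 = 82.51%

82.51%


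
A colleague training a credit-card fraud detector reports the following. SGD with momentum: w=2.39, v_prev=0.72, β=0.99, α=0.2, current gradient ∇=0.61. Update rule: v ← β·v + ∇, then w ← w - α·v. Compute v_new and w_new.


v_new = 0.99·0.72 + 0.61 = 0.7128 + 0.61 = 1.3228
w_new = 2.39 - 0.2·1.3228 = 2.39 - 0.26456 = 2.12544

v_new=1.3228, w_new=2.12544


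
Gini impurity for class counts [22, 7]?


Probabilities: [22/29, 7/29] ≈ [0.7586, 0.2414]
Σpᵢ² = (484 + 49)/29² = 533/841
Gini = 1 - Σpᵢ² = 1 - 533/841 = 0.3662

0.3662


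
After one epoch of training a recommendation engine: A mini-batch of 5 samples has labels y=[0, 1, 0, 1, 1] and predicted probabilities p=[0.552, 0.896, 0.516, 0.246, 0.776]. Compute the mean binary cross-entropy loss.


L[0] = -ln(1-0.552) = -ln(0.448) = 0.803
L[1] = -ln(0.896) = 0.1098
L[2] = -ln(1-0.516) = -ln(0.484) = 0.7257
L[3] = -ln(0.246) = 1.4024
L[4] = -ln(0.776) = 0.2536
mean = (0.803 + 0.1098 + 0.7257 + 1.4024 + 0.2536)/5 = 0.6589

0.6589


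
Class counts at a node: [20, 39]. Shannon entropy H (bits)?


Probabilities: [20/59, 39/59] ≈ [0.339, 0.661]
H = -((20/59)·log₂(20/59) + (39/59)·log₂(39/59))
  = 0.9238 bits

0.9238 bits


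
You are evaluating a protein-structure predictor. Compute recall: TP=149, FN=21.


Recall = TP/(TP+FN)
= 149/(149+21)
= 149/170 = 87.65%

87.65%


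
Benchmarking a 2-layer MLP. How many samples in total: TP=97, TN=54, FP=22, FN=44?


Total = TP + TN + FP + FN
= 97 + 54 + 22 + 44
= 217
(Predicted positive: 119, predicted negative: 98)

217
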